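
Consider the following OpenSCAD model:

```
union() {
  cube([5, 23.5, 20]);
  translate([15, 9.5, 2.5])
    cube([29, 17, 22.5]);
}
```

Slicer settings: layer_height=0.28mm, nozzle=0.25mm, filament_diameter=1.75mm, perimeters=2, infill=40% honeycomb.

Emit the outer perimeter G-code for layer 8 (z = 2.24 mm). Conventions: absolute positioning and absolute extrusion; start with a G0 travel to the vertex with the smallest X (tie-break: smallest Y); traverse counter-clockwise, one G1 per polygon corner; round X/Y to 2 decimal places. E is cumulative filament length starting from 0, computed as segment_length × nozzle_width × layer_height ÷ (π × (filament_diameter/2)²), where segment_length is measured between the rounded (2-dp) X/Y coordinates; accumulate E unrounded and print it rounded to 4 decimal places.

G0 X0.00 Y0.00 Z2.24
G1 X5.00 Y0.00 E0.1455
G1 X5.00 Y23.50 E0.8294
G1 X0.00 Y23.50 E0.9749
G1 X0.00 Y0.00 E1.6588

At z = 2.24 mm: the cube (footprint 5×23.5) is included at this height; the cube at (15, 9.5) is not intersected at this z (z outside [2.5, 25]); Merging all regions: only the 5×23.5 cube is present, so the union is just that shape — 1 connected region. The outline is a single polygon with 4 vertices. Extrusion per mm of travel: 0.25 × 0.28 / (π × 0.875²) = 0.029103. Accumulating E over each segment gives final E = 1.6588.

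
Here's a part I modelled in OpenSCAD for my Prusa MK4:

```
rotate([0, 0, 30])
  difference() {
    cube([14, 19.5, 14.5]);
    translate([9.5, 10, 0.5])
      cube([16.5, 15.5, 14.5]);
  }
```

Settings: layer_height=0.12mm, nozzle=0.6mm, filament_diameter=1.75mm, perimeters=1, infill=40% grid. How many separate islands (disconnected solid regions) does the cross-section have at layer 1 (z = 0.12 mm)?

At z = 0.12 mm: the cube is present — its section is the full 14×19.5 rectangle; the cube at (9.5, 10) is absent (z outside [0.5, 15]); Subtracting the remaining from the first: none of the subtracted shapes is present at this height, so the 14×19.5 cube is unchanged — 1 connected region; (rotated 30° about Z; rotation is an isometry so areas/perimeters/island counts are preserved). Overall, the cross-section is a single solid region. Island count = 1.

1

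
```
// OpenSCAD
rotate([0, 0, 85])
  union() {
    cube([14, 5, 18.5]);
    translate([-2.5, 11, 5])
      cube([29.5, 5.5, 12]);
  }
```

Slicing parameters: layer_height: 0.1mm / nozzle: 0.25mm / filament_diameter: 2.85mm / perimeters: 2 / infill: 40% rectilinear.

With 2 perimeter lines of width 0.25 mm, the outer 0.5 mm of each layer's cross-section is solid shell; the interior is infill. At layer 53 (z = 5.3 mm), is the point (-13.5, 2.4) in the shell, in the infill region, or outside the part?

At z = 5.3 mm: the cube (footprint 14×5) is included at this height; the cube at (-2.5, 11) (footprint 29.5×5.5) is included at this height; Merging all regions: the 2 present regions are separate (no shared area or edge), so areas and boundary lengths simply add and each stays a separate island — 2 connected regions; (rotated 85° about Z; rotation is an isometry so areas/perimeters/island counts are preserved). Overall, the cross-section has 2 separate islands. Undo the 85° rotation: the query point maps to (1.214, 13.658) in the un-rotated model frame. The nearest boundary edge runs (27.00, 11.00)→(-2.50, 11.00); distance from the point to it = 2.66 mm. (Shell/infill is judged within the island containing the point — the largest one.) The point is inside the cross-section and 2.66 mm from the nearest boundary — more than the 0.5 mm shell width (2 × 0.25), so it's in the infill interior.

infill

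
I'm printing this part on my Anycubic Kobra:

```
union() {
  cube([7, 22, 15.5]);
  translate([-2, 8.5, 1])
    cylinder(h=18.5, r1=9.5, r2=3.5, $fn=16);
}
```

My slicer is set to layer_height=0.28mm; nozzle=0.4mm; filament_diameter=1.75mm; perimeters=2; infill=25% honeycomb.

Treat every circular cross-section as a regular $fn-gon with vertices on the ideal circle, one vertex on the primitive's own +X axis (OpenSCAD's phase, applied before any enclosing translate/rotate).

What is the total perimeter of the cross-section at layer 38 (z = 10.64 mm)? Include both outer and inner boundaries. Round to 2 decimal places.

70.02 mm

At z = 10.64 mm: the cube (footprint 7×22) is included at this height (perimeter 58.00 mm); the cone at (-2, 8.5): at t=0.521 of its height the radius interpolates to r₁+(r₂−r₁)t = 6.374, giving a regular 16-gon of that circumradius (perimeter = 2·16·6.374·sin(180°/16) = 39.79 mm); Taking the union: the regions partially overlap (shared area 37.48 mm²), so the edge portions inside another operand are dropped and the merged outline is re-measured after clipping — boundary = 70.02 mm. Overall, the cross-section is a single solid region. Total boundary length (outer) = 70.02 mm.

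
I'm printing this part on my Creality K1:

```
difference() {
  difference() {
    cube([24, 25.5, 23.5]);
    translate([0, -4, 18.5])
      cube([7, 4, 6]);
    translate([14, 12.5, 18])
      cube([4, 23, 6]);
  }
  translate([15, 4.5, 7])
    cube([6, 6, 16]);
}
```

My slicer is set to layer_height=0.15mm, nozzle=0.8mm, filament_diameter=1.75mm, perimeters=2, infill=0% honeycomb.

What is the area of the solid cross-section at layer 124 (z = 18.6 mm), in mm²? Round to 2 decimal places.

524.00 mm²

At z = 18.6 mm: the cube (footprint 24×25.5) is included at this height (area 612.00 mm²); the 7×4 cube at (0, -4) contributes its full rectangle (area 28.00 mm²); the 4×23 cube at (14, 12.5) contributes its full rectangle (area 92.00 mm²); Subtracting the remaining from the first: starting from the 24×25.5 cube (612.00 mm²), the 7×4 cube at (0, -4) misses the remaining region (no effect); the 4×23 cube at (14, 12.5) partially overlaps it — only the 52.00 mm² overlap (of its 92.00 mm²) is removed, clipping the outline — area = 560.00 mm²; the 6×6 cube at (15, 4.5) contributes its full rectangle (area 36.00 mm²); Subtracting the remaining from the first: starting from the result so far (560.00 mm²), the 6×6 cube at (15, 4.5) lies wholly inside it (removes its full 36.00 mm² and its 24.00 mm outline becomes a hole wall) — area = 524.00 mm². Overall, the cross-section is one region with 1 hole. Net area = 524.00 mm².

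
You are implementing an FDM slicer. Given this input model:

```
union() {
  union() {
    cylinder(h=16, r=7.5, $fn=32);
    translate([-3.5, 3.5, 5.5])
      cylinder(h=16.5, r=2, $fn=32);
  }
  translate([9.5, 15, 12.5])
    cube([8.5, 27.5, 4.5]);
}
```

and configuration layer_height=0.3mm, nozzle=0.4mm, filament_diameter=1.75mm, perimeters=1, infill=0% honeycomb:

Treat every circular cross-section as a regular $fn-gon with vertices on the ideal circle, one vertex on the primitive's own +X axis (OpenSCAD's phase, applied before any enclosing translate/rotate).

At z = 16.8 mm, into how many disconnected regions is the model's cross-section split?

At z = 16.8 mm: the cylinder does not reach this height (z outside [0, 16]); the cylinder at (-3.5, 3.5): section is a regular 32-gon, circumradius r=2; Taking the union: only the r=2 cylinder at (-3.5, 3.5) is present, so the union is just that shape — 1 connected region; the 8.5×27.5 cube at (9.5, 15) contributes its full rectangle; Combining (union): the 2 present regions are separate (no shared area or edge), so areas and boundary lengths simply add and each stays a separate island — 2 connected regions. The result has 2 disconnected regions.

2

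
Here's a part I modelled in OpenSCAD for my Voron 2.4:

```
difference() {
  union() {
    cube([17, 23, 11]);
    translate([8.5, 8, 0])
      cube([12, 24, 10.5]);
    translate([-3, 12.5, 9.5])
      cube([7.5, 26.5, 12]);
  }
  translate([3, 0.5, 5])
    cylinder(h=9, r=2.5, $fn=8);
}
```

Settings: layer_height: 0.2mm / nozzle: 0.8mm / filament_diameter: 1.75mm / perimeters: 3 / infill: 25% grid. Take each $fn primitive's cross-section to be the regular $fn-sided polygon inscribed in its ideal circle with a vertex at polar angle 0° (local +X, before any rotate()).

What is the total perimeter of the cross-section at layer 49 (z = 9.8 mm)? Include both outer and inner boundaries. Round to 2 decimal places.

147.15 mm

At z = 9.8 mm: the cube (footprint 17×23) is included at this height (perimeter 80.00 mm); the cube at (8.5, 8) is present — its section is the full 12×24 rectangle (perimeter 72.00 mm); the cube at (-3, 12.5) (footprint 7.5×26.5) is included at this height (perimeter 68.00 mm); Merging all regions: the regions partially overlap (shared area 174.75 mm²), so the edge portions inside another operand are dropped and the merged outline is re-measured after clipping — boundary = 143.00 mm; the r=2.5 cylinder at (3, 0.5) gives a regular 8-gon of circumradius 2.5 (constant along its height) (perimeter = 2·8·2.500·sin(180°/8) = 15.31 mm); After the difference (first − rest): starting from that combined region, the r=2.5 cylinder at (3, 0.5) partially overlaps it — only the 11.24 mm² overlap (of its 17.68 mm²) is removed, clipping the outline — boundary = 147.15 mm. Overall, the cross-section is a single solid region. Total boundary length (outer) = 147.15 mm.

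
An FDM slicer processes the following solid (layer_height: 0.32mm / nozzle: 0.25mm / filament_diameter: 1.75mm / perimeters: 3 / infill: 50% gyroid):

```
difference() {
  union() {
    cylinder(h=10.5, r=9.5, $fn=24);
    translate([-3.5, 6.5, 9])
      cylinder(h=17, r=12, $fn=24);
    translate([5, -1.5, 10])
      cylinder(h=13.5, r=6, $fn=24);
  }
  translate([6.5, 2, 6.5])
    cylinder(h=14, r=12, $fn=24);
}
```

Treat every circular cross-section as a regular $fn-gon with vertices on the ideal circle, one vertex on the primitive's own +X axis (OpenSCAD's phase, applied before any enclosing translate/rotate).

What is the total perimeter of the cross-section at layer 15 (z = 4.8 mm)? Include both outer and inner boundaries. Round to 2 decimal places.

59.52 mm

At z = 4.8 mm: the cylinder: section is a regular 24-gon, circumradius r=9.5 (perimeter = 2·24·9.500·sin(180°/24) = 59.52 mm); the cylinder at (-3.5, 6.5) is absent (z outside [9, 26]); the cylinder at (5, -1.5) is not intersected at this z (z outside [10, 23.5]); Taking the union: only the r=9.5 cylinder is present, so the union is just that shape — boundary = 59.52 mm; the cylinder at (6.5, 2) does not reach this height (z outside [6.5, 20.5]); Taking the first minus the rest: none of the subtracted shapes is present at this height, so the result so far is unchanged — boundary = 59.52 mm. Overall, the cross-section is a single solid region. Total boundary length (outer) = 59.52 mm.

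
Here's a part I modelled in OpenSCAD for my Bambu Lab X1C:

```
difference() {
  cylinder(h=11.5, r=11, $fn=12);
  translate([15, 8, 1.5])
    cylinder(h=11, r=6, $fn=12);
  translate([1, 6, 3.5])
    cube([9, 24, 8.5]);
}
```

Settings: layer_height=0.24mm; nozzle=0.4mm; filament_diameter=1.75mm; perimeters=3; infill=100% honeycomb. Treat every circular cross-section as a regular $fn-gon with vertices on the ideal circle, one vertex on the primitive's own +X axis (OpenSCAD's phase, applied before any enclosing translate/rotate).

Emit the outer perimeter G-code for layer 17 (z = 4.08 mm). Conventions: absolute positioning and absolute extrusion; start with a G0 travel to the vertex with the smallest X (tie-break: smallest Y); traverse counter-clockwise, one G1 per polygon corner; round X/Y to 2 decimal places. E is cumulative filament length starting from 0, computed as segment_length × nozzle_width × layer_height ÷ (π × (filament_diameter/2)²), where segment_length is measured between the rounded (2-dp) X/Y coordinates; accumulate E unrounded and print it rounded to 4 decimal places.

At z = 4.08 mm: the r=11 cylinder contributes a regular 12-gon of circumradius 11; the r=6 cylinder at (15, 8) gives a regular 12-gon of circumradius 6 (constant along its height); the 9×24 cube at (1, 6) contributes its full rectangle; Taking the first minus the rest: starting from the r=11 cylinder, the r=6 cylinder at (15, 8) misses the remaining region (no effect); the 9×24 cube at (1, 6) partially overlaps it — only the 24.80 mm² overlap (of its 216.00 mm²) is removed, clipping the outline — 1 connected region. The outline is a single polygon with 14 vertices. Extrusion per mm of travel: 0.4 × 0.24 / (π × 0.875²) = 0.039912. Accumulating E over each segment gives final E = 2.8518.

G0 X-11.00 Y0.00 Z4.08
G1 X-9.53 Y-5.50 E0.2272
G1 X-5.50 Y-9.53 E0.4547
G1 X0.00 Y-11.00 E0.6819
G1 X5.50 Y-9.53 E0.9091
G1 X9.53 Y-5.50 E1.1366
G1 X11.00 Y0.00 E1.3638
G1 X9.53 Y5.50 E1.5911
G1 X9.03 Y6.00 E1.6193
G1 X1.00 Y6.00 E1.9398
G1 X1.00 Y10.73 E2.1286
G1 X0.00 Y11.00 E2.1699
G1 X-5.50 Y9.53 E2.3971
G1 X-9.53 Y5.50 E2.6246
G1 X-11.00 Y0.00 E2.8518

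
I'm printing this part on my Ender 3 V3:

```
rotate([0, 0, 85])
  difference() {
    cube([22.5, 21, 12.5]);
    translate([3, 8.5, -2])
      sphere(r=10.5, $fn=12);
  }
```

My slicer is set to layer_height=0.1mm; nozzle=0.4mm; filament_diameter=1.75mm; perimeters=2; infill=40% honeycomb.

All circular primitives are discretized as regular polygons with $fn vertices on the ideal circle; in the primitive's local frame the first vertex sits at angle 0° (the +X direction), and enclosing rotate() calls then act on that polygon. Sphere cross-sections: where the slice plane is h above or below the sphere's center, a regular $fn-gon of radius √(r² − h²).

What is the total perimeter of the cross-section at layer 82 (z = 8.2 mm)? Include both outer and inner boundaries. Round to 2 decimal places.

102.48 mm

At z = 8.2 mm: the cube (footprint 22.5×21) is included at this height (perimeter 87.00 mm); the r=10.5 sphere at (3, 8.5) slices to a regular 12-gon of circumradius 2.492 (√(r²−h²) with h=10.2 from center) (perimeter = 2·12·2.492·sin(180°/12) = 15.48 mm); Subtracting the remaining from the first: starting from the 22.5×21 cube, the r=10.5 sphere at (3, 8.5) lies wholly inside it (removes its full 18.63 mm² and its 15.48 mm outline becomes a hole wall) — boundary (outer + 1 inner loop) = 102.48 mm; (rotated 85° about Z; rotation is an isometry so areas/perimeters/island counts are preserved). Overall, the cross-section is one region with 1 hole. Total boundary length (outer + inner) = 102.48 mm.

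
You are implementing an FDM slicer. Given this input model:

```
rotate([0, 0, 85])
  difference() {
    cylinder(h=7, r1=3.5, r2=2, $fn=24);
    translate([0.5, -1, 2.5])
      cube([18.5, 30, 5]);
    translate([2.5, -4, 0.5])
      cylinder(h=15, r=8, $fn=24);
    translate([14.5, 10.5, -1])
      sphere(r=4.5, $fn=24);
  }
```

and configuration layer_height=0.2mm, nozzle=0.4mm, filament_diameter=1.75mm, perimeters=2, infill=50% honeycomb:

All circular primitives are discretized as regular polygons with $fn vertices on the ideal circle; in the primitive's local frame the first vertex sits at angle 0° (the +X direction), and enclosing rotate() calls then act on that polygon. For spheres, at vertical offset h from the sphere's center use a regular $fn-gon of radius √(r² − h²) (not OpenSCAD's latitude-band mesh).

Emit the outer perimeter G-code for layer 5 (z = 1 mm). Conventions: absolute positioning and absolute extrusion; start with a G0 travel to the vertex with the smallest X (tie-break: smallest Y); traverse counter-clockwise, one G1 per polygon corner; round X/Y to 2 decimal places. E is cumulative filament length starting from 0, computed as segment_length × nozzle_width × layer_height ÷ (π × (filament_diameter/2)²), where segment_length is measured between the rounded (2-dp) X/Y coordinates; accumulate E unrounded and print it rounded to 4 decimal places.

G0 X-3.00 Y-1.31 Z1.00
G1 X-2.98 Y-1.39 E0.0027
G1 X-2.52 Y-2.11 E0.0312
G1 X-2.46 Y-2.17 E0.0340
G1 X-3.00 Y-1.31 E0.0678

At z = 1 mm: the cone (r1=3.5→r2=2) has section circumradius 3.286 here — a regular 24-gon; the cube at (0.5, -1) is not intersected at this z (z outside [2.5, 7.5]); the cylinder at (2.5, -4): section is a regular 24-gon, circumradius r=8; the r=4.5 sphere at (14.5, 10.5) contributes a regular 24-gon of circumradius √(4.5²−2²) = 4.031; After the difference (first − rest): starting from the cone, the r=8 cylinder at (2.5, -4) partially overlaps it — only the 33.51 mm² overlap (of its 198.77 mm²) is removed, clipping the outline; the r=4.5 sphere at (14.5, 10.5) misses the remaining region (no effect) — 1 connected region; (whole slice rotated 85° about Z — lengths, areas and connectivity unchanged). The outline is a single polygon with 4 vertices. Extrusion per mm of travel: 0.4 × 0.2 / (π × 0.875²) = 0.033260. Accumulating E over each segment gives final E = 0.0678.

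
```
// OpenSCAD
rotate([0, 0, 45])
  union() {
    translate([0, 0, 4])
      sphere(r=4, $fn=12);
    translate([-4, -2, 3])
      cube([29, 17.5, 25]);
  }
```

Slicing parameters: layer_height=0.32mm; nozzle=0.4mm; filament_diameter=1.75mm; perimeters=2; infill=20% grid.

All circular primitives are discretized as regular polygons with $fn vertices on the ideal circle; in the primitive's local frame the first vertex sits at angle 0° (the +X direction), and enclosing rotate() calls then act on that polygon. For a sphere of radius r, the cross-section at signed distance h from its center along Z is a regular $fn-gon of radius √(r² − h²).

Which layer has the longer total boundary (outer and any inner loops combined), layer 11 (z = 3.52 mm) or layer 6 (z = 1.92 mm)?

Layer 11 (z = 3.52): the r=4 sphere slices to a regular 12-gon of circumradius 3.971 (√(r²−h²) with h=0.48 from center) (perimeter = 2·12·3.971·sin(180°/12) = 24.67 mm); the cube at (-4, -2) is present — its section is the full 29×17.5 rectangle (perimeter 93.00 mm); Merging all regions: the regions partially overlap (shared area 38.47 mm²), so the edge portions inside another operand are dropped and the merged outline is re-measured after clipping — boundary = 94.33 mm; (rotated 45° about Z; rotation is an isometry so areas/perimeters/island counts are preserved). So its perimeter = 94.33 mm. Layer 6 (z = 1.92): the sphere: section is a regular 12-gon, circumradius = √(r²−h²) = √(4²−2.08²) = 3.417 (perimeter = 2·12·3.417·sin(180°/12) = 21.22 mm); the cube at (-4, -2) is not intersected at this z (z outside [3, 28]); Merging all regions: only the r=4 sphere is present, so the union is just that shape — boundary = 21.22 mm; (whole slice rotated 45° about Z — lengths, areas and connectivity unchanged). So its perimeter = 21.22 mm. Layer 11 is larger (94.33 vs 21.22 mm).

layer 11 (z = 3.52 mm)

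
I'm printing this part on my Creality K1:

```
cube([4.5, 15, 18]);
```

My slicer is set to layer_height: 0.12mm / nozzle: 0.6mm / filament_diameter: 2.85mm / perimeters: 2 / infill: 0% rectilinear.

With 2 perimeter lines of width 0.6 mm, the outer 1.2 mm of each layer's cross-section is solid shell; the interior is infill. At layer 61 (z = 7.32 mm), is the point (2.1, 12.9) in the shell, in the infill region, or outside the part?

infill

At z = 7.32 mm: the cube is present — its section is the full 4.5×15 rectangle. Overall, the cross-section is a single solid region. The nearest boundary edge runs (4.50, 15.00)→(0.00, 15.00); distance from the point to it = 2.10 mm. The point is inside the cross-section and 2.10 mm from the nearest boundary — more than the 1.2 mm shell width (2 × 0.6), so it's in the infill interior.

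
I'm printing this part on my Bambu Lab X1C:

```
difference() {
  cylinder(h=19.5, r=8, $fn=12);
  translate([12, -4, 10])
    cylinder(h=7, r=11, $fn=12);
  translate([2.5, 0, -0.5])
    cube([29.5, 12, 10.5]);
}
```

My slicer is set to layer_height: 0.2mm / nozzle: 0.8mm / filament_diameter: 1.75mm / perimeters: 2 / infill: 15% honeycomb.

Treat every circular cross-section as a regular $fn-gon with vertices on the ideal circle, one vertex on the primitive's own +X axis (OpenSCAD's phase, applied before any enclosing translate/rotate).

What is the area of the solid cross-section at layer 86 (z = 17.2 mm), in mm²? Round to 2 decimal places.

192.00 mm²

At z = 17.2 mm: the r=8 cylinder gives a regular 12-gon of circumradius 8 (constant along its height) (area = (12/2)·8.000²·sin(360°/12) = 192.00 mm²); the cylinder at (12, -4) is absent (z outside [10, 17]); the cube at (2.5, 0) is absent (z outside [-0.5, 10]); Taking the first minus the rest: none of the subtracted shapes is present at this height, so the r=8 cylinder is unchanged — area = 192.00 mm². Overall, the cross-section is a single solid region. Net area = 192.00 mm².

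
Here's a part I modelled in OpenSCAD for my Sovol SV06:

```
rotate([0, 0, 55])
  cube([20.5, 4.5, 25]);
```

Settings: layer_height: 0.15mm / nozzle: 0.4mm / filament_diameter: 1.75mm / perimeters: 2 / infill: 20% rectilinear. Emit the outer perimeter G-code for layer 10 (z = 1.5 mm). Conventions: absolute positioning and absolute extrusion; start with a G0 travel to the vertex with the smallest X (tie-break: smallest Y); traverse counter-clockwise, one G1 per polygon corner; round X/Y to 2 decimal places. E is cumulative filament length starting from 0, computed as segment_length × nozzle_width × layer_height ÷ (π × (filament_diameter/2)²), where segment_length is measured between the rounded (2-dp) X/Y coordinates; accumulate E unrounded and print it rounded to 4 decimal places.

G0 X-3.69 Y2.58 Z1.50
G1 X0.00 Y0.00 E0.1123
G1 X11.76 Y16.79 E0.6237
G1 X8.07 Y19.37 E0.7360
G1 X-3.69 Y2.58 E1.2473

At z = 1.5 mm: the cube (footprint 20.5×4.5) is included at this height; (rotated 55° about Z; rotation is an isometry so areas/perimeters/island counts are preserved). The outline is a single polygon with 4 vertices. Extrusion per mm of travel: 0.4 × 0.15 / (π × 0.875²) = 0.024945. Accumulating E over each segment gives final E = 1.2473.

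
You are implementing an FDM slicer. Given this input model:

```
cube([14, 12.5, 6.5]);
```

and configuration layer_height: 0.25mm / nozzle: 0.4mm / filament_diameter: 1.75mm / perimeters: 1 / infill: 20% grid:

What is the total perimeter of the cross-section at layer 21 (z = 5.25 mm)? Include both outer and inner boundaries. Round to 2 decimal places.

At z = 5.25 mm: the 14×12.5 cube contributes its full rectangle (perimeter 53.00 mm). Overall, the cross-section is a single solid region. Total boundary length (outer) = 53.00 mm.

53.00 mm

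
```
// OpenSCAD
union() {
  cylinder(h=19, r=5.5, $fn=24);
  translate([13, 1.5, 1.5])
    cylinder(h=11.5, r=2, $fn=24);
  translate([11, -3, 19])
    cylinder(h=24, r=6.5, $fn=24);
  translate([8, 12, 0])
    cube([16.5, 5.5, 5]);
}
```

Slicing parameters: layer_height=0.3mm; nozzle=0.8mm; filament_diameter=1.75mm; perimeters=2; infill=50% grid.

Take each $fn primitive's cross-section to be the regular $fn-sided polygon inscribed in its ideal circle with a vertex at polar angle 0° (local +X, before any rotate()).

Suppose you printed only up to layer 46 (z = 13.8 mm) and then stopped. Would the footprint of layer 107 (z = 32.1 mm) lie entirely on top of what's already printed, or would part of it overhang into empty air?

Compare the two slices. At z = 13.8: the r=5.5 cylinder contributes a regular 24-gon of circumradius 5.5 (area = (24/2)·5.500²·sin(360°/24) = 93.95 mm²); the cylinder at (13, 1.5) does not reach this height (z outside [1.5, 13]); the cylinder at (11, -3) is not intersected at this z (z outside [19, 43]); the cube at (8, 12) is not intersected at this z (z outside [0, 5]); Merging all regions: only the r=5.5 cylinder is present, so the union is just that shape — area = 93.95 mm². At z = 32.1: the cylinder does not reach this height (z outside [0, 19]); the cylinder at (13, 1.5) is absent (z outside [1.5, 13]); the cylinder at (11, -3): section is a regular 24-gon, circumradius r=6.5 (area = (24/2)·6.500²·sin(360°/24) = 131.22 mm²); the cube at (8, 12) is not intersected at this z (z outside [0, 5]); Merging all regions: only the r=6.5 cylinder at (11, -3) is present, so the union is just that shape — area = 131.22 mm². Checking containment: at z = 32.1 the cross-section extends beyond the z = 13.8 cross-section by about 129.96 mm².

part overhangs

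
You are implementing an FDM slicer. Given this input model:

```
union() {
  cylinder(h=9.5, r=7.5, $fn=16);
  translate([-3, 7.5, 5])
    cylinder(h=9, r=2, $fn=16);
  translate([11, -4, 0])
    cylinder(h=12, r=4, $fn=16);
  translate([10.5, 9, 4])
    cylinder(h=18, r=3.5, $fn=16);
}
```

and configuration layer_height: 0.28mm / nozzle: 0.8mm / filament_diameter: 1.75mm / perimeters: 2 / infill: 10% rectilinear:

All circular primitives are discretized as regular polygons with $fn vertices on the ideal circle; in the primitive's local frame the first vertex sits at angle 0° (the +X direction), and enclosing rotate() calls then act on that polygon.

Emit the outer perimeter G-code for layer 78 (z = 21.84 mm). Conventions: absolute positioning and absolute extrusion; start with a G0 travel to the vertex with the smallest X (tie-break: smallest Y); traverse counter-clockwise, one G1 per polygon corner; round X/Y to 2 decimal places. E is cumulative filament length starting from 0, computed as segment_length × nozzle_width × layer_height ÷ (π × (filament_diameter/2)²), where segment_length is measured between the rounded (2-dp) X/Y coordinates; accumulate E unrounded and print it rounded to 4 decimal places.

G0 X7.00 Y9.00 Z21.84
G1 X7.27 Y7.66 E0.1273
G1 X8.03 Y6.53 E0.2541
G1 X9.16 Y5.77 E0.3809
G1 X10.50 Y5.50 E0.5082
G1 X11.84 Y5.77 E0.6355
G1 X12.97 Y6.53 E0.7624
G1 X13.73 Y7.66 E0.8892
G1 X14.00 Y9.00 E1.0165
G1 X13.73 Y10.34 E1.1438
G1 X12.97 Y11.47 E1.2706
G1 X11.84 Y12.23 E1.3974
G1 X10.50 Y12.50 E1.5247
G1 X9.16 Y12.23 E1.6520
G1 X8.03 Y11.47 E1.7789
G1 X7.27 Y10.34 E1.9057
G1 X7.00 Y9.00 E2.0330

At z = 21.84 mm: the cylinder is not intersected at this z (z outside [0, 9.5]); the cylinder at (-3, 7.5) does not reach this height (z outside [5, 14]); the cylinder at (11, -4) is not intersected at this z (z outside [0, 12]); the r=3.5 cylinder at (10.5, 9) contributes a regular 16-gon of circumradius 3.5; Taking the union: only the r=3.5 cylinder at (10.5, 9) is present, so the union is just that shape — 1 connected region. The outline is a single polygon with 16 vertices. Extrusion per mm of travel: 0.8 × 0.28 / (π × 0.875²) = 0.093128. Accumulating E over each segment gives final E = 2.0330.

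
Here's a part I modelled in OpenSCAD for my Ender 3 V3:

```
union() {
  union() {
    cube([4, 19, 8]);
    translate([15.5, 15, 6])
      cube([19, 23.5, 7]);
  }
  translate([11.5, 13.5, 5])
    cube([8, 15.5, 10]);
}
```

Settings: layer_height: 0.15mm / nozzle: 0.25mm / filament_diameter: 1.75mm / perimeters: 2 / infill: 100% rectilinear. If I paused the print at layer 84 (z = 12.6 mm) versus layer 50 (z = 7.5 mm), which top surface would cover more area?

Layer 84 (z = 12.6): the cube is absent (z outside [0, 8]); the cube at (15.5, 15) is present — its section is the full 19×23.5 rectangle (area 446.50 mm²); Combining (union): only the 19×23.5 cube at (15.5, 15) is present, so the union is just that shape — area = 446.50 mm²; the cube at (11.5, 13.5) (footprint 8×15.5) is included at this height (area 124.00 mm²); Merging all regions: the regions partially overlap — summed areas 570.50 mm² minus the doubly-counted overlap 56.00 mm² gives 514.50 mm² — area = 514.50 mm². So its area = 514.50 mm². Layer 50 (z = 7.5): the 4×19 cube contributes its full rectangle (area 76.00 mm²); the cube at (15.5, 15) (footprint 19×23.5) is included at this height (area 446.50 mm²); Merging all regions: the 2 present regions are separate (no shared area or edge), so areas and boundary lengths simply add and each stays a separate island — area = 522.50 mm²; the cube at (11.5, 13.5) is present — its section is the full 8×15.5 rectangle (area 124.00 mm²); Taking the union: the regions partially overlap — summed areas 646.50 mm² minus the doubly-counted overlap 56.00 mm² gives 590.50 mm² — area = 590.50 mm². So its area = 590.50 mm². Layer 50 is larger (590.50 vs 514.50 mm²).

layer 50 (z = 7.5 mm)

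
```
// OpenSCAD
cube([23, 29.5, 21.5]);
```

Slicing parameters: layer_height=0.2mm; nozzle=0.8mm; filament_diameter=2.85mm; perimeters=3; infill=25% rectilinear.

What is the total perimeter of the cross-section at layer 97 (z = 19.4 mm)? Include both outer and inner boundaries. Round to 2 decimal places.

105.00 mm

At z = 19.4 mm: the 23×29.5 cube contributes its full rectangle (perimeter 105.00 mm). Overall, the cross-section is a single solid region. Total boundary length (outer) = 105.00 mm.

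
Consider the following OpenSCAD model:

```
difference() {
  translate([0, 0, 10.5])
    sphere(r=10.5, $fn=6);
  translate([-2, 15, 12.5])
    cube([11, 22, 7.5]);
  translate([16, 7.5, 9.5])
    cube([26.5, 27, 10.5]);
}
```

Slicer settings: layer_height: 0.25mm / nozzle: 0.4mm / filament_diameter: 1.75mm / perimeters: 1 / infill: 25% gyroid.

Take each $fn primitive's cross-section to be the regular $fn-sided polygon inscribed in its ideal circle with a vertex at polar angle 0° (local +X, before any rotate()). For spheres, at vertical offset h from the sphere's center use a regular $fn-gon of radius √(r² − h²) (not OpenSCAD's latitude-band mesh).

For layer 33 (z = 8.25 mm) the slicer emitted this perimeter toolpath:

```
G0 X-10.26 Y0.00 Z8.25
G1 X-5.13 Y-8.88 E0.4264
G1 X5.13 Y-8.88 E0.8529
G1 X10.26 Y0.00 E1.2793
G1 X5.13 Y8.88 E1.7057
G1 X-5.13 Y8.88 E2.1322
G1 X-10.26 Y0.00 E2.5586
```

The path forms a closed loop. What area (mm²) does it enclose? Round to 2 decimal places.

Apply the shoelace formula to the sequence of (X, Y) vertices; enclosed area = 273.33 mm².

273.33 mm²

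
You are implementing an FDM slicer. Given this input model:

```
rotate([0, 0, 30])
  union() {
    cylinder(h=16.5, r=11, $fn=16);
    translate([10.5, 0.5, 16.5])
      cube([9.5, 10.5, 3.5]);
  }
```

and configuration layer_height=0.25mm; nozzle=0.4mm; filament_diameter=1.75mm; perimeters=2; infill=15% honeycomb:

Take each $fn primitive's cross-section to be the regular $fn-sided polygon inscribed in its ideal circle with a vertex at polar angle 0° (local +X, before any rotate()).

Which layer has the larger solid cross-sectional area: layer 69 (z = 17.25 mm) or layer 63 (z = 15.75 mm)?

Layer 69 (z = 17.25): the cylinder does not reach this height (z outside [0, 16.5]); the 9.5×10.5 cube at (10.5, 0.5) contributes its full rectangle (area 99.75 mm²); Merging all regions: only the 9.5×10.5 cube at (10.5, 0.5) is present, so the union is just that shape — area = 99.75 mm²; (whole slice rotated 30° about Z — lengths, areas and connectivity unchanged). So its area = 99.75 mm². Layer 63 (z = 15.75): the cylinder: section is a regular 16-gon, circumradius r=11 (area = (16/2)·11.000²·sin(360°/16) = 370.44 mm²); the cube at (10.5, 0.5) does not reach this height (z outside [16.5, 20]); Combining (union): only the r=11 cylinder is present, so the union is just that shape — area = 370.44 mm²; (whole slice rotated 30° about Z — lengths, areas and connectivity unchanged). So its area = 370.44 mm². Layer 63 is larger (370.44 vs 99.75 mm²).

layer 63 (z = 15.75 mm)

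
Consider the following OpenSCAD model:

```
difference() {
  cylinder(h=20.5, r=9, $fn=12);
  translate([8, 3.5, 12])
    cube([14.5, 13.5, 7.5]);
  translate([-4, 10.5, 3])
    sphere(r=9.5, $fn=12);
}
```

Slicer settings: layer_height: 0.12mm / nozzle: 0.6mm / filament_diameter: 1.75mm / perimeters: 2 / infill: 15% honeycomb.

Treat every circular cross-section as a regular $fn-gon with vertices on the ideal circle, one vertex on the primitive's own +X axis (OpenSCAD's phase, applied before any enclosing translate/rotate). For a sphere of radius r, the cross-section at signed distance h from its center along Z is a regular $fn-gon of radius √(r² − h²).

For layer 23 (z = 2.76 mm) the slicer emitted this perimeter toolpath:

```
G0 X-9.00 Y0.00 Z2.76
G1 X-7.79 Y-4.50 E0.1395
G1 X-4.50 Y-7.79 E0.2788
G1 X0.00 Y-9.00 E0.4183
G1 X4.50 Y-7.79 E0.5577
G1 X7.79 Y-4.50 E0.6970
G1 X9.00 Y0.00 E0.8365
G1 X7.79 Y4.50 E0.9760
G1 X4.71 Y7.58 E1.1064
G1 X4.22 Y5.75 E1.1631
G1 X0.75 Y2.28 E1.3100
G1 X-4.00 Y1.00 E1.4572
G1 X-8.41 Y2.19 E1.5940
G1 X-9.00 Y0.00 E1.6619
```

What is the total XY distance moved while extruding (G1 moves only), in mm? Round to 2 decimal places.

55.52 mm

Sum the Euclidean lengths of each G1 segment: total = 55.52 mm.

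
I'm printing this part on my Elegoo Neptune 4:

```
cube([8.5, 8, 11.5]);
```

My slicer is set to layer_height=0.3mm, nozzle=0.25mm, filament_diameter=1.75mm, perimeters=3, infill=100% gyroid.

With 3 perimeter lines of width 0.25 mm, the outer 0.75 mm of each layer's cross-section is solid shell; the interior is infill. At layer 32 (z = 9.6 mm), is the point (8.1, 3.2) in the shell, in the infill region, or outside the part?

At z = 9.6 mm: the cube (footprint 8.5×8) is included at this height. Overall, the cross-section is a single solid region. The nearest boundary edge runs (8.50, 0.00)→(8.50, 8.00); distance from the point to it = 0.40 mm. The point is inside the cross-section, 0.40 mm from the nearest boundary — within the 0.75 mm shell band (3 × 0.25).

shell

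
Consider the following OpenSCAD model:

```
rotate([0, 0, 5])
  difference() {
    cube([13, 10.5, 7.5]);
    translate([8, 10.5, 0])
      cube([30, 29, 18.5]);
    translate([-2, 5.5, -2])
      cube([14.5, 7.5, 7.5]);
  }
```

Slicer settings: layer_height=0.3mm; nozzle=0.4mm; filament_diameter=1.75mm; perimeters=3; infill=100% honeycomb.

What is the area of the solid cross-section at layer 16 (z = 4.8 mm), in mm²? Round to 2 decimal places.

74.00 mm²

At z = 4.8 mm: the cube (footprint 13×10.5) is included at this height (area 136.50 mm²); the cube at (8, 10.5) (footprint 30×29) is included at this height (area 870.00 mm²); the cube at (-2, 5.5) is present — its section is the full 14.5×7.5 rectangle (area 108.75 mm²); Taking the first minus the rest: starting from the 13×10.5 cube (136.50 mm²), the 30×29 cube at (8, 10.5) misses the remaining region (no effect); the 14.5×7.5 cube at (-2, 5.5) partially overlaps it — only the 62.50 mm² overlap (of its 108.75 mm²) is removed, clipping the outline — area = 74.00 mm²; (whole slice rotated 5° about Z — lengths, areas and connectivity unchanged). Overall, the cross-section is a single solid region. Net area = 74.00 mm².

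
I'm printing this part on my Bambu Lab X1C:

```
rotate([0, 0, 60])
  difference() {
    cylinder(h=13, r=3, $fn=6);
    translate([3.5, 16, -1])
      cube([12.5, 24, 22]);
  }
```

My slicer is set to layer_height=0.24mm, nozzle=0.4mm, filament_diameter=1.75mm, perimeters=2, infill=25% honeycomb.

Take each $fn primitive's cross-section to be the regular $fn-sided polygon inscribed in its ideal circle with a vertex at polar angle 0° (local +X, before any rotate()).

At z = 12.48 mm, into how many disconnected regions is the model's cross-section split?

1

At z = 12.48 mm: the cylinder: section is a regular 6-gon, circumradius r=3; the 12.5×24 cube at (3.5, 16) contributes its full rectangle; After the difference (first − rest): starting from the r=3 cylinder, the 12.5×24 cube at (3.5, 16) misses the remaining region (no effect) — 1 connected region; (whole slice rotated 60° about Z — lengths, areas and connectivity unchanged). The result has 1 disconnected region.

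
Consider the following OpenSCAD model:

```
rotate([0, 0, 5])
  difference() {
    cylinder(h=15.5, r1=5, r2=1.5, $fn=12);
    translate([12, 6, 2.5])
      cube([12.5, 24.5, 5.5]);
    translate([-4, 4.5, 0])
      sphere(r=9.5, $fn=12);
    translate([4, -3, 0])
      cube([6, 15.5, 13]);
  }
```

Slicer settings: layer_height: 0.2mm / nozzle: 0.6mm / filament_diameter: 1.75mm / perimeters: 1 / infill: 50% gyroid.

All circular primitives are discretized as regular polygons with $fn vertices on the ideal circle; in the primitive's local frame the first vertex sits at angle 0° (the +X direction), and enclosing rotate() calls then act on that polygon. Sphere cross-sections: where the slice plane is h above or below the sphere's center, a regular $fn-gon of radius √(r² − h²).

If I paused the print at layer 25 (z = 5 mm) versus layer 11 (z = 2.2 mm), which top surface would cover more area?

Layer 25 (z = 5): the cone: at t=0.323 of its height the radius interpolates to r₁+(r₂−r₁)t = 3.871, giving a regular 12-gon of that circumradius (area = (12/2)·3.871²·sin(360°/12) = 44.95 mm²); the cube at (12, 6) (footprint 12.5×24.5) is included at this height (area 306.25 mm²); the sphere at (-4, 4.5): section is a regular 12-gon, circumradius = √(r²−h²) = √(9.5²−5²) = 8.078 (area = (12/2)·8.078²·sin(360°/12) = 195.75 mm²); the cube at (4, -3) is present — its section is the full 6×15.5 rectangle (area 93.00 mm²); After the difference (first − rest): starting from the cone (44.95 mm²), the 12.5×24.5 cube at (12, 6) misses the remaining region (no effect); the r=9.5 sphere at (-4, 4.5) partially overlaps it — only the 34.24 mm² overlap (of its 195.75 mm²) is removed, clipping the outline; the 6×15.5 cube at (4, -3) misses the remaining region (no effect) — area = 10.72 mm²; (rotated 5° about Z; rotation is an isometry so areas/perimeters/island counts are preserved). So its area = 10.72 mm². Layer 11 (z = 2.2): the cone (r1=5→r2=1.5) has section circumradius 4.503 here — a regular 12-gon (area = (12/2)·4.503²·sin(360°/12) = 60.84 mm²); the cube at (12, 6) does not reach this height (z outside [2.5, 8]); the r=9.5 sphere at (-4, 4.5) contributes a regular 12-gon of circumradius √(9.5²−2.2²) = 9.242 (area = (12/2)·9.242²·sin(360°/12) = 256.23 mm²); the cube at (4, -3) (footprint 6×15.5) is included at this height (area 93.00 mm²); Subtracting the remaining from the first: starting from the cone (60.84 mm²), the r=9.5 sphere at (-4, 4.5) partially overlaps it — only the 53.14 mm² overlap (of its 256.23 mm²) is removed, clipping the outline; the 6×15.5 cube at (4, -3) partially overlaps it — only the 0.67 mm² overlap (of its 93.00 mm²) is removed, clipping the outline — area = 7.03 mm²; (rotated 5° about Z; rotation is an isometry so areas/perimeters/island counts are preserved). So its area = 7.03 mm². Layer 25 is larger (10.72 vs 7.03 mm²).

layer 25 (z = 5 mm)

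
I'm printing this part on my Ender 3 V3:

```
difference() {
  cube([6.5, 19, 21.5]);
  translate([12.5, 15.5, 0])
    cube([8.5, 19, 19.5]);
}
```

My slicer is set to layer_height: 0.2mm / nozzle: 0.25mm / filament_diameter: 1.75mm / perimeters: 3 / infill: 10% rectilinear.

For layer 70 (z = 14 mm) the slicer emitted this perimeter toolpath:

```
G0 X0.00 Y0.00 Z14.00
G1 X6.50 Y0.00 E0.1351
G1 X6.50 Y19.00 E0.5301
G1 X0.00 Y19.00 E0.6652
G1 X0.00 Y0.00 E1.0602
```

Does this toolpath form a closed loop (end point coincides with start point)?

yes

Start point (G0): (0.00, 0.00). End point (last G1): the path returns to the start — closed.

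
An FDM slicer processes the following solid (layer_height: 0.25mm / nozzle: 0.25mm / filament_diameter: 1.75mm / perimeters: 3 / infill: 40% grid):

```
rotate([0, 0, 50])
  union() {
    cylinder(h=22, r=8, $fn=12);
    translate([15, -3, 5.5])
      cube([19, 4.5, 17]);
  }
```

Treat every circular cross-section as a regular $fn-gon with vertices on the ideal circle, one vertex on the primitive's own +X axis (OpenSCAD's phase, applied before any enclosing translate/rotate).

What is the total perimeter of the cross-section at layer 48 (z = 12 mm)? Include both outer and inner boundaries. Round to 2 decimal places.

96.69 mm

At z = 12 mm: the r=8 cylinder gives a regular 12-gon of circumradius 8 (constant along its height) (perimeter = 2·12·8.000·sin(180°/12) = 49.69 mm); the cube at (15, -3) is present — its section is the full 19×4.5 rectangle (perimeter 47.00 mm); Taking the union: the 2 present regions are separate (no shared area or edge), so areas and boundary lengths simply add and each stays a separate island — boundary = 96.69 mm; (whole slice rotated 50° about Z — lengths, areas and connectivity unchanged). Overall, the cross-section has 2 separate islands. Total boundary length (outer) = 96.69 mm.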